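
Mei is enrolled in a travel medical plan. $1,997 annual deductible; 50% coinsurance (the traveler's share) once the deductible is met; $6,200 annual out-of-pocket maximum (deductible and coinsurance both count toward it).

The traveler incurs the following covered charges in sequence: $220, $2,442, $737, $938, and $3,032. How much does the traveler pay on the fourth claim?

$469

Claim 1 — $220: fully absorbed by the deductible. Traveler owes $220 (running OOP $220).
Claim 2 — $2,442: $1,777 to deductible, leaving $665; 50% of $665 = $332.50. Traveler owes $2,109.50 (running OOP $2,329.50).
Claim 3 — $737: deductible already satisfied, so traveler's share is 50% × $737 = $368.50. Traveler owes $368.50 (running OOP $2,698).
Claim 4 — $938: deductible already satisfied, so traveler's share is 50% × $938 = $469. Traveler owes $469 (running OOP $3,167).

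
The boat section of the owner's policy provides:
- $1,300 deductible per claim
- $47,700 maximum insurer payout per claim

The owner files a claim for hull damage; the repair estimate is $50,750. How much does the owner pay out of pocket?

After the deductible, $50,750 − $1,300 = $49,450 remains.
The $47,700 per-incident cap binds; insurer pays $47,700.
Owner's share is the uncovered remainder: $50,750 − $47,700 = $3,050.

$3,050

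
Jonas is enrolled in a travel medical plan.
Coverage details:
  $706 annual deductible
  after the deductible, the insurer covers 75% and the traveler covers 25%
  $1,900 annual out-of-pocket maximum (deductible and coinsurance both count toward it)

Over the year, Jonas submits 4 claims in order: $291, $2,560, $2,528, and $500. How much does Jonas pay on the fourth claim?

$25.75

Claim 1 — $291: fully absorbed by the deductible. Traveler pays $291; OOP now $291.
Claim 2 — $2,560: $415 to deductible, leaving $2,145; coinsurance $2,145 × 25% = $536.25. Traveler owes $951.25 (running OOP $1,242.25).
Claim 3 — $2,528: deductible met; 25% of $2,528 = $632. Cost to traveler: $632. OOP to date $1,874.25.
Claim 4 — $500: deductible met; 25% of $500 = $125. Adding that to $1,874.25 gives $1,999.25, past the $1,900 cap; traveler pays only $1,900 − $1,874.25 = $25.75.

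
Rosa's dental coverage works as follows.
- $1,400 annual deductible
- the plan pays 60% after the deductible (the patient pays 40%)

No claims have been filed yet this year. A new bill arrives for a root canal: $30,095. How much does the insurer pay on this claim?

$17,217

The full $1,400 deductible is still open; $1,400 of this bill applies to it.
The remaining $28,695 (= $30,095 − $1,400) moves to coinsurance.
Patient's 40% share of $28,695 is $11,478.
So the patient owes $1,400 + $11,478 = $12,878.
The plan picks up $30,095 − $12,878 = $17,217.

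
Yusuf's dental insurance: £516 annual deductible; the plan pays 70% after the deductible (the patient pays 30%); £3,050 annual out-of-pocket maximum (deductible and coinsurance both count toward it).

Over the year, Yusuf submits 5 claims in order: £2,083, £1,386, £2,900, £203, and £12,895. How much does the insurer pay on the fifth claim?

#1 (£2,083): £516 to deductible, leaving £1,567; patient's 30% is £470.10. Patient owes £986.10 (running OOP £986.10). Plan pays £2,083 − £986.10 = £1,096.90.
#2 (£1,386): deductible already satisfied, so patient's share is 30% × £1,386 = £415.80. Patient pays £415.80; OOP now £1,401.90. Plan pays £1,386 − £415.80 = £970.20.
#3 (£2,900): 30% coinsurance on £2,900 = £870. Patient owes £870 (running OOP £2,271.90). Insurer: £2,900 − £870 = £2,030.
#4 (£203): deductible met; 30% of £203 = £60.90. Patient owes £60.90 (running OOP £2,332.80). Plan pays £203 − £60.90 = £142.10.
#5 (£12,895): deductible already satisfied, so patient's share is 30% × £12,895 = £3,868.50. OOP would hit £6,201.30 > £3,050, so the cap limits the patient to £3,050 − £2,332.80 = £717.20. Plan pays £12,895 − £717.20 = £12,177.80.

£12,177.80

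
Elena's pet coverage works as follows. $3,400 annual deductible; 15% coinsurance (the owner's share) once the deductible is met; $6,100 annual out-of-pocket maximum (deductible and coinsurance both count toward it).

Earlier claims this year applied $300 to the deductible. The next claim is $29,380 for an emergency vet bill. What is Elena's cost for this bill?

$5,800

$300 of the $3,400 deductible is already met, leaving $3,100.
That leaves $29,380 − $3,100 = $26,280 for coinsurance.
15% of $26,280 = $3,942 falls to the owner.
Owner responsibility before any cap: $3,100 + $3,942 = $7,042.
Year-to-date out-of-pocket would reach $300 + $7,042 = $7,342, above the $6,100 maximum, so the owner pays only $6,100 − $300 = $5,800.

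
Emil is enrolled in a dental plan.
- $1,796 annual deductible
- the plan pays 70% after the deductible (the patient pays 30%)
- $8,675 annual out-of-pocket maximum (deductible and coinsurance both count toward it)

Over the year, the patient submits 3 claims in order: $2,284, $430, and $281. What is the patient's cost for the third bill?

$84.30

#1 ($2,284): $1,796 finishes the deductible; $488 goes to coinsurance; patient's 30% is $146.40. Patient pays $1,942.40; OOP now $1,942.40.
#2 ($430): 30% coinsurance on $430 = $129. Patient owes $129 (running OOP $2,071.40).
#3 ($281): deductible already satisfied, so patient's share is 30% × $281 = $84.30. Patient owes $84.30 (running OOP $2,155.70).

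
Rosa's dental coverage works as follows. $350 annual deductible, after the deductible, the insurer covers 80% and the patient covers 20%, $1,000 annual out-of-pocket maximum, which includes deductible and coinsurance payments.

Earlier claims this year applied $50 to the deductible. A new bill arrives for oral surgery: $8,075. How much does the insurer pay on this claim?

$7,125

Remaining deductible: $350 − $50 = $300.
After the $300 deductible portion, $8,075 − $300 = $7,775 is subject to coinsurance.
Patient's 20% share of $7,775 is $1,555.
So the patient owes $300 + $1,555 = $1,855 before any cap.
That would bring total out-of-pocket to $1,905, past the $1,000 cap. The patient is capped at $1,000 − $50 = $950 on this claim.
The insurer covers the remainder: $8,075 − $950 = $7,125.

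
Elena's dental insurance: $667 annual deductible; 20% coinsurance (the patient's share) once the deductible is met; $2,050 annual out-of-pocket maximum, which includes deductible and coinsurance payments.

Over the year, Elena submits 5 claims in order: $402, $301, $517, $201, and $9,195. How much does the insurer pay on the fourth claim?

#1 ($402): entire amount goes to the deductible. Cost to patient: $402. OOP to date $402. Insurer: $402 − $402 = $0.
#2 ($301): $265 finishes the deductible; $36 goes to coinsurance; 20% of $36 = $7.20. Cost to patient: $272.20. OOP to date $674.20. Insurer: $301 − $272.20 = $28.80.
#3 ($517): deductible met; 20% of $517 = $103.40. Patient pays $103.40; OOP now $777.60. Plan pays $517 − $103.40 = $413.60.
#4 ($201): 20% coinsurance on $201 = $40.20. Cost to patient: $40.20. OOP to date $817.80. Insurer: $201 − $40.20 = $160.80.

$160.80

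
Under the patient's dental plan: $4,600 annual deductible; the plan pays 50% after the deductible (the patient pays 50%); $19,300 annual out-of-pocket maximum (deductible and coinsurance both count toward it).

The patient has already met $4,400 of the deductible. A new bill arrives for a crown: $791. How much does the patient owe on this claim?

$495.50

Remaining deductible: $4,600 − $4,400 = $200.
That leaves $791 − $200 = $591 for coinsurance.
Patient's 50% share of $591 is $295.50.
That puts the patient's cost at $200 + $295.50 = $495.50 before any cap.
Cumulative spending $4,400 + $495.50 = $4,895.50 stays under the $19,300 maximum.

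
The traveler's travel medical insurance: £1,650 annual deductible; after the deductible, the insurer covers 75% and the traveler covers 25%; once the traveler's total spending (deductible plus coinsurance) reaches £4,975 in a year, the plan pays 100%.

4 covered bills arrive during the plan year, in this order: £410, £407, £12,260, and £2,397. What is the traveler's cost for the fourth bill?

Claim 1 — £410: all of it applies to the deductible. Traveler pays £410; OOP now £410.
Claim 2 — £407: entire amount goes to the deductible. Traveler owes £407 (running OOP £817).
Claim 3 — £12,260: deductible takes £833, £11,427 remains; coinsurance £11,427 × 25% = £2,856.75. Traveler owes £3,689.75 (running OOP £4,506.75).
Claim 4 — £2,397: deductible met; 25% of £2,397 = £599.25. OOP would hit £5,106 > £4,975, so the cap limits the traveler to £4,975 − £4,506.75 = £468.25.

£468.25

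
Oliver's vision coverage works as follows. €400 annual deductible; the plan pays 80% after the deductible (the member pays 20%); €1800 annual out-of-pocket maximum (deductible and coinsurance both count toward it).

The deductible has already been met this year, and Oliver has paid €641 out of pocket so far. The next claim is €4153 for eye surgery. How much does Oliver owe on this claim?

The deductible is already satisfied, so the full bill goes to coinsurance.
20% of €4153 = €830.60 falls to the member.
Year-to-date out-of-pocket becomes €641 + €830.60 = €1471.60, still under the €1800 maximum, so no cap applies.

€830.60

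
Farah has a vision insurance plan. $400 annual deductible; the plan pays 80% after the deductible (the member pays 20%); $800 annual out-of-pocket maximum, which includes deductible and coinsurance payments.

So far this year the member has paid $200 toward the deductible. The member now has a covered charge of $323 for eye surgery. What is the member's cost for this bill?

Remaining deductible: $400 − $200 = $200.
The remaining $123 (= $323 − $200) moves to coinsurance.
20% of $123 = $24.60 falls to the member.
That puts the member's cost at $200 + $24.60 = $224.60 before any cap.
Total out-of-pocket so far would be $200 + $224.60 = $424.60, below the $800 cap — no reduction.

$224.60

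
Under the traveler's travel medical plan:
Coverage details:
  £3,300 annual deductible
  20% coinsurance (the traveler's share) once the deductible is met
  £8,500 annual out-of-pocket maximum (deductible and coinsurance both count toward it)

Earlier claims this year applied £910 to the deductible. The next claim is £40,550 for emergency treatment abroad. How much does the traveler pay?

£910 of the £3,300 deductible is already met, leaving £2,390.
The remaining £38,160 (= £40,550 − £2,390) moves to coinsurance.
20% of £38,160 = £7,632 falls to the traveler.
Traveler responsibility before any cap: £2,390 + £7,632 = £10,022.
Adding £10,022 to the £910 already spent would give £10,932, which exceeds the £8,500 cap; the traveler pays just £8,500 − £910 = £7,590.

£7,590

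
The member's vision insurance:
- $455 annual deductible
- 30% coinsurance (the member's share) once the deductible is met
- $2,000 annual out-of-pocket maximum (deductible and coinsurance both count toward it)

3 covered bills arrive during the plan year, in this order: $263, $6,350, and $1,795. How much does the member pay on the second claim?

$1,737

Claim 1 ($263): entire amount goes to the deductible. Member owes $263 (running OOP $263).
Claim 2 ($6,350): deductible takes $192, $6,158 remains; 30% of $6,158 = $1,847.40. Claim cost before the cap: $192 + $1,847.40 = $2,039.40. That would push OOP to $2,302.40, over the $2,000 cap, so member pays $2,000 − $263 = $1,737.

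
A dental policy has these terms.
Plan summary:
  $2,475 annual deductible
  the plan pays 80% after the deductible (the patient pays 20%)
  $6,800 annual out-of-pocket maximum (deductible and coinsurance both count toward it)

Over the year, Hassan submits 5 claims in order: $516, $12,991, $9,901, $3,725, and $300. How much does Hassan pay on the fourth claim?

$138.40

Claim 1 ($516): all of it applies to the deductible. Cost to patient: $516. OOP to date $516.
Claim 2 ($12,991): $1,959 to deductible, leaving $11,032; patient's 20% is $2,206.40. Cost to patient: $4,165.40. OOP to date $4,681.40.
Claim 3 ($9,901): deductible met; 20% of $9,901 = $1,980.20. Patient owes $1,980.20 (running OOP $6,661.60).
Claim 4 ($3,725): deductible already satisfied, so patient's share is 20% × $3,725 = $745. That would push OOP to $7,406.60, over the $6,800 cap, so patient pays $6,800 − $6,661.60 = $138.40.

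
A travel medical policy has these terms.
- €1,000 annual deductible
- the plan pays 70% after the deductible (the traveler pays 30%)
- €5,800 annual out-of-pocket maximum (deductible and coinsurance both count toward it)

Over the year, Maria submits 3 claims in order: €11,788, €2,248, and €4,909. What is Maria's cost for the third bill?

Claim 1 — €11,788: deductible takes €1,000, €10,788 remains; 30% of €10,788 = €3,236.40. Traveler pays €4,236.40; OOP now €4,236.40.
Claim 2 — €2,248: 30% coinsurance on €2,248 = €674.40. Cost to traveler: €674.40. OOP to date €4,910.80.
Claim 3 — €4,909: deductible met; 30% of €4,909 = €1,472.70. OOP would hit €6,383.50 > €5,800, so the cap limits the traveler to €5,800 − €4,910.80 = €889.20.

€889.20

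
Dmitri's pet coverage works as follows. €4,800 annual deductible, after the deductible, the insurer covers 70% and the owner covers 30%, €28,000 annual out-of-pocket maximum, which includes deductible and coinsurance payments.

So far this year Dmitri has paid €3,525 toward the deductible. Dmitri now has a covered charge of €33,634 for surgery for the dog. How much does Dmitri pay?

Deductible still to meet: €4,800 − €3,525 = €1,275.
After the €1,275 deductible portion, €33,634 − €1,275 = €32,359 is subject to coinsurance.
30% of €32,359 = €9,707.70 falls to the owner.
So the owner owes €1,275 + €9,707.70 = €10,982.70 before any cap.
Cumulative spending €3,525 + €10,982.70 = €14,507.70 stays under the €28,000 maximum.

€10,982.70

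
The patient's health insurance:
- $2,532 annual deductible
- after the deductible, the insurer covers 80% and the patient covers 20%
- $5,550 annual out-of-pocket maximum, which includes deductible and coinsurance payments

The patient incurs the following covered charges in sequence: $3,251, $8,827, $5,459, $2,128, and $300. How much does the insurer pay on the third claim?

$4,367.20

#1 ($3,251): deductible takes $2,532, $719 remains; coinsurance $719 × 20% = $143.80. Cost to patient: $2,675.80. OOP to date $2,675.80. Insurer: $3,251 − $2,675.80 = $575.20.
#2 ($8,827): deductible already satisfied, so patient's share is 20% × $8,827 = $1,765.40. Cost to patient: $1,765.40. OOP to date $4,441.20. Plan pays $8,827 − $1,765.40 = $7,061.60.
#3 ($5,459): deductible met; 20% of $5,459 = $1,091.80. Patient owes $1,091.80 (running OOP $5,533). Insurer: $5,459 − $1,091.80 = $4,367.20.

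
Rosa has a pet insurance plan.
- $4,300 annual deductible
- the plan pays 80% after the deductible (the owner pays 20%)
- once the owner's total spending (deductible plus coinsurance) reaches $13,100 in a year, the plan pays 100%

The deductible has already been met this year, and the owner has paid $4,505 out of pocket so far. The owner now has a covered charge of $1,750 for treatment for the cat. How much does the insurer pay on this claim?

The deductible is already satisfied, so the full bill goes to coinsurance.
Owner's 20% share of $1,750 is $350.
Total out-of-pocket so far would be $4,505 + $350 = $4,855, below the $13,100 cap — no reduction.
The plan picks up $1,750 − $350 = $1,400.

$1,400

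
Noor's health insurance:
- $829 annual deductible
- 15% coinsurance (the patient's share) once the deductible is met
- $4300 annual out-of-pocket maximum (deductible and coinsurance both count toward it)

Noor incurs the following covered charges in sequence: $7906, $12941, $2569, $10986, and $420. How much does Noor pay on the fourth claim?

Claim 1 ($7906): $829 to deductible, leaving $7077; patient's 15% is $1061.55. Cost to patient: $1890.55. OOP to date $1890.55.
Claim 2 ($12941): 15% coinsurance on $12941 = $1941.15. Patient owes $1941.15 (running OOP $3831.70).
Claim 3 ($2569): deductible met; 15% of $2569 = $385.35. Cost to patient: $385.35. OOP to date $4217.05.
Claim 4 ($10986): deductible already satisfied, so patient's share is 15% × $10986 = $1647.90. OOP would hit $5864.95 > $4300, so the cap limits the patient to $4300 − $4217.05 = $82.95.

$82.95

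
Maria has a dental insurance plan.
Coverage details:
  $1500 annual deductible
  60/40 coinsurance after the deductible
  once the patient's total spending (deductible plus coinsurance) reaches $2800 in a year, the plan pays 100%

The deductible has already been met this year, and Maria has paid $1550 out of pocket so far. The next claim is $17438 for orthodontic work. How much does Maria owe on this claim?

$1250

The deductible is already satisfied, so the full bill goes to coinsurance.
Coinsurance: $17438 × 40% = $6975.20.
That would bring total out-of-pocket to $8525.20, past the $2800 cap. The patient is capped at $2800 − $1550 = $1250 on this claim.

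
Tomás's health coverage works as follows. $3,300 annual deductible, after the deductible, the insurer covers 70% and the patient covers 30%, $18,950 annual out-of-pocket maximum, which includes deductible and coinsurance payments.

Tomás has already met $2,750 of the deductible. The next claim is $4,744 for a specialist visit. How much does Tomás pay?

Remaining deductible: $3,300 − $2,750 = $550.
The remaining $4,194 (= $4,744 − $550) moves to coinsurance.
Coinsurance: $4,194 × 30% = $1,258.20.
Patient responsibility before any cap: $550 + $1,258.20 = $1,808.20.
Year-to-date out-of-pocket becomes $2,750 + $1,808.20 = $4,558.20, still under the $18,950 maximum, so no cap applies.

$1,808.20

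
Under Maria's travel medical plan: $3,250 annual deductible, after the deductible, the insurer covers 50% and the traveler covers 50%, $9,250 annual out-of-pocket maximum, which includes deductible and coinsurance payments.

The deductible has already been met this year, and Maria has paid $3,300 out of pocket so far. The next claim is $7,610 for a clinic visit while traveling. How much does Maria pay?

With the deductible met, the entire $7,610 is subject to coinsurance.
Coinsurance: $7,610 × 50% = $3,805.
Total out-of-pocket so far would be $3,300 + $3,805 = $7,105, below the $9,250 cap — no reduction.

$3,805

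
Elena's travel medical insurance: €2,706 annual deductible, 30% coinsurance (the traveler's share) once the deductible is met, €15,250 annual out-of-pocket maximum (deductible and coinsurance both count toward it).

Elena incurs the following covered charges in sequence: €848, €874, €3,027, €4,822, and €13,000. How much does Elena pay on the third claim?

€1,596.90

#1 (€848): fully absorbed by the deductible. Traveler pays €848; OOP now €848.
#2 (€874): fully absorbed by the deductible. Cost to traveler: €874. OOP to date €1,722.
#3 (€3,027): deductible takes €984, €2,043 remains; 30% of €2,043 = €612.90. Traveler owes €1,596.90 (running OOP €3,318.90).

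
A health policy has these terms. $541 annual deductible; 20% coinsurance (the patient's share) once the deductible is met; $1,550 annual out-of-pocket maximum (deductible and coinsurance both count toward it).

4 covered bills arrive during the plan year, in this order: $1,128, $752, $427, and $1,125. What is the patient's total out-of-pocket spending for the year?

Claim 1 ($1,128): deductible takes $541, $587 remains; patient's 20% is $117.40. Patient owes $658.40 (running OOP $658.40).
Claim 2 ($752): deductible met; 20% of $752 = $150.40. Patient owes $150.40 (running OOP $808.80).
Claim 3 ($427): deductible met; 20% of $427 = $85.40. Patient pays $85.40; OOP now $894.20.
Claim 4 ($1,125): deductible already satisfied, so patient's share is 20% × $1,125 = $225. Cost to patient: $225. OOP to date $1,119.20.
Summing the patient's payments: $658.40 + $150.40 + $85.40 + $225 = $1,119.20.

$1,119.20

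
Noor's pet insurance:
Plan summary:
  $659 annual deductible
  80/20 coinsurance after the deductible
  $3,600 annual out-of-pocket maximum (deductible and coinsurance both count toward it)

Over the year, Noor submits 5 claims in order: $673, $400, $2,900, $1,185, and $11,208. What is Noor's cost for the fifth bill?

$2,041.20

Claim 1 ($673): $659 finishes the deductible; $14 goes to coinsurance; coinsurance $14 × 20% = $2.80. Cost to owner: $661.80. OOP to date $661.80.
Claim 2 ($400): deductible met; 20% of $400 = $80. Cost to owner: $80. OOP to date $741.80.
Claim 3 ($2,900): deductible met; 20% of $2,900 = $580. Owner owes $580 (running OOP $1,321.80).
Claim 4 ($1,185): deductible met; 20% of $1,185 = $237. Cost to owner: $237. OOP to date $1,558.80.
Claim 5 ($11,208): deductible already satisfied, so owner's share is 20% × $11,208 = $2,241.60. OOP would hit $3,800.40 > $3,600, so the cap limits the owner to $3,600 − $1,558.80 = $2,041.20.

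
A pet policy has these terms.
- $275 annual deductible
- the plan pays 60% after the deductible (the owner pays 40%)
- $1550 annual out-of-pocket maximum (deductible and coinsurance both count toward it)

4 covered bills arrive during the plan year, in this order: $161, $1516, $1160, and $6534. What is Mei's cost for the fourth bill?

$250.20

Bill 1, $161: fully absorbed by the deductible. Owner owes $161 (running OOP $161).
Bill 2, $1516: $114 to deductible, leaving $1402; 40% of $1402 = $560.80. Owner pays $674.80; OOP now $835.80.
Bill 3, $1160: deductible met; 40% of $1160 = $464. Owner pays $464; OOP now $1299.80.
Bill 4, $6534: deductible already satisfied, so owner's share is 40% × $6534 = $2613.60. That would push OOP to $3913.40, over the $1550 cap, so owner pays $1550 − $1299.80 = $250.20.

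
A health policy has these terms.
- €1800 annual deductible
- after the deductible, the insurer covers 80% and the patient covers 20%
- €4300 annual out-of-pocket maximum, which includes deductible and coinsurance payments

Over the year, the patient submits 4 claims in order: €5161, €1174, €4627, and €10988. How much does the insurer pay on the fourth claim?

€10320.40

#1 (€5161): deductible takes €1800, €3361 remains; coinsurance €3361 × 20% = €672.20. Patient pays €2472.20; OOP now €2472.20. Insurer: €5161 − €2472.20 = €2688.80.
#2 (€1174): deductible already satisfied, so patient's share is 20% × €1174 = €234.80. Patient pays €234.80; OOP now €2707. Plan pays €1174 − €234.80 = €939.20.
#3 (€4627): 20% coinsurance on €4627 = €925.40. Patient owes €925.40 (running OOP €3632.40). Insurer: €4627 − €925.40 = €3701.60.
#4 (€10988): deductible met; 20% of €10988 = €2197.60. That would push OOP to €5830, over the €4300 cap, so patient pays €4300 − €3632.40 = €667.60. Plan pays €10988 − €667.60 = €10320.40.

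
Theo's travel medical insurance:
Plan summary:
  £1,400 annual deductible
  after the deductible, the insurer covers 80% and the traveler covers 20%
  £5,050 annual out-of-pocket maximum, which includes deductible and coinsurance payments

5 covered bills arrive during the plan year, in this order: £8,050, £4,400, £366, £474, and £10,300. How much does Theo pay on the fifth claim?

Bill 1, £8,050: £1,400 finishes the deductible; £6,650 goes to coinsurance; traveler's 20% is £1,330. Cost to traveler: £2,730. OOP to date £2,730.
Bill 2, £4,400: deductible already satisfied, so traveler's share is 20% × £4,400 = £880. Traveler owes £880 (running OOP £3,610).
Bill 3, £366: deductible already satisfied, so traveler's share is 20% × £366 = £73.20. Cost to traveler: £73.20. OOP to date £3,683.20.
Bill 4, £474: deductible already satisfied, so traveler's share is 20% × £474 = £94.80. Traveler pays £94.80; OOP now £3,778.
Bill 5, £10,300: 20% coinsurance on £10,300 = £2,060. That would push OOP to £5,838, over the £5,050 cap, so traveler pays £5,050 − £3,778 = £1,272.

£1,272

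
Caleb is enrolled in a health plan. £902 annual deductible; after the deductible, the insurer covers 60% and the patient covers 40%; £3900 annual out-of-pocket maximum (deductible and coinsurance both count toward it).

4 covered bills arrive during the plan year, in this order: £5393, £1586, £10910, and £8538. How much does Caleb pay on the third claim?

£567.20

#1 (£5393): £902 finishes the deductible; £4491 goes to coinsurance; 40% of £4491 = £1796.40. Patient owes £2698.40 (running OOP £2698.40).
#2 (£1586): 40% coinsurance on £1586 = £634.40. Patient owes £634.40 (running OOP £3332.80).
#3 (£10910): deductible already satisfied, so patient's share is 40% × £10910 = £4364. That would push OOP to £7696.80, over the £3900 cap, so patient pays £3900 − £3332.80 = £567.20.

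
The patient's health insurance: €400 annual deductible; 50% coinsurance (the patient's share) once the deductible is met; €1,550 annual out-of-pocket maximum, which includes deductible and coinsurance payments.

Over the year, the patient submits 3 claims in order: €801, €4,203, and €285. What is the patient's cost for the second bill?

€949.50

Claim 1 — €801: deductible takes €400, €401 remains; patient's 50% is €200.50. Patient pays €600.50; OOP now €600.50.
Claim 2 — €4,203: deductible met; 50% of €4,203 = €2,101.50. OOP would hit €2,702 > €1,550, so the cap limits the patient to €1,550 − €600.50 = €949.50.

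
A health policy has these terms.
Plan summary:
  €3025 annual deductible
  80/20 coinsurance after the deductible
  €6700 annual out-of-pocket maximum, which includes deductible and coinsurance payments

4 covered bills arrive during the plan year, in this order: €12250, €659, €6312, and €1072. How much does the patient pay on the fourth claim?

#1 (€12250): €3025 to deductible, leaving €9225; 20% of €9225 = €1845. Patient pays €4870; OOP now €4870.
#2 (€659): deductible met; 20% of €659 = €131.80. Cost to patient: €131.80. OOP to date €5001.80.
#3 (€6312): 20% coinsurance on €6312 = €1262.40. Patient pays €1262.40; OOP now €6264.20.
#4 (€1072): deductible already satisfied, so patient's share is 20% × €1072 = €214.40. Patient owes €214.40 (running OOP €6478.60).

€214.40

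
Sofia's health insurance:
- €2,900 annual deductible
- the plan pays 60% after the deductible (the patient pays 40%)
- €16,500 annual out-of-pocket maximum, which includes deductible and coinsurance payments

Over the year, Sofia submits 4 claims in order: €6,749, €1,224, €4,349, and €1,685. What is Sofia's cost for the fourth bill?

€674

Claim 1 (€6,749): €2,900 to deductible, leaving €3,849; patient's 40% is €1,539.60. Cost to patient: €4,439.60. OOP to date €4,439.60.
Claim 2 (€1,224): deductible met; 40% of €1,224 = €489.60. Patient owes €489.60 (running OOP €4,929.20).
Claim 3 (€4,349): deductible already satisfied, so patient's share is 40% × €4,349 = €1,739.60. Cost to patient: €1,739.60. OOP to date €6,668.80.
Claim 4 (€1,685): deductible already satisfied, so patient's share is 40% × €1,685 = €674. Cost to patient: €674. OOP to date €7,342.80.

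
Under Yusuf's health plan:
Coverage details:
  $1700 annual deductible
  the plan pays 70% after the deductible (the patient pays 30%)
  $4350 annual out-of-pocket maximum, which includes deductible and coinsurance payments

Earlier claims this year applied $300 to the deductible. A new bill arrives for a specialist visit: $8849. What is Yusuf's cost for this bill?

$300 of the $1700 deductible is already met, leaving $1400.
That leaves $8849 − $1400 = $7449 for coinsurance.
30% of $7449 = $2234.70 falls to the patient.
So the patient owes $1400 + $2234.70 = $3634.70 before any cap.
Year-to-date out-of-pocket becomes $300 + $3634.70 = $3934.70, still under the $4350 maximum, so no cap applies.

$3634.70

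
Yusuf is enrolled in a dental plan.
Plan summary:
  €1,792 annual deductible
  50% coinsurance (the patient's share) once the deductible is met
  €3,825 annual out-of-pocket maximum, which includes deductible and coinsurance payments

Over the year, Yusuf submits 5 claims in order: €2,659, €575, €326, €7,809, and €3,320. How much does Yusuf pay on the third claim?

€163

Claim 1 — €2,659: €1,792 to deductible, leaving €867; patient's 50% is €433.50. Patient pays €2,225.50; OOP now €2,225.50.
Claim 2 — €575: deductible met; 50% of €575 = €287.50. Cost to patient: €287.50. OOP to date €2,513.
Claim 3 — €326: deductible met; 50% of €326 = €163. Patient owes €163 (running OOP €2,676).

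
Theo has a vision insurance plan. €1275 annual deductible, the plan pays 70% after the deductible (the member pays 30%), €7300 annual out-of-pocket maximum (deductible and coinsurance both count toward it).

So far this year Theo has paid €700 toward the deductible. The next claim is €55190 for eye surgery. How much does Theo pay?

€6600

Deductible still to meet: €1275 − €700 = €575.
After the €575 deductible portion, €55190 − €575 = €54615 is subject to coinsurance.
30% of €54615 = €16384.50 falls to the member.
Member responsibility before any cap: €575 + €16384.50 = €16959.50.
That would bring total out-of-pocket to €17659.50, past the €7300 cap. The member is capped at €7300 − €700 = €6600 on this claim.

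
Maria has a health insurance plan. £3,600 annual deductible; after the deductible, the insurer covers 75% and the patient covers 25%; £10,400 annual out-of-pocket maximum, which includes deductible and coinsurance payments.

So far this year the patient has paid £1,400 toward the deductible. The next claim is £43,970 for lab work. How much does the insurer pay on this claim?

Remaining deductible: £3,600 − £1,400 = £2,200.
The remaining £41,770 (= £43,970 − £2,200) moves to coinsurance.
25% of £41,770 = £10,442.50 falls to the patient.
That puts the patient's cost at £2,200 + £10,442.50 = £12,642.50 before any cap.
Year-to-date out-of-pocket would reach £1,400 + £12,642.50 = £14,042.50, above the £10,400 maximum, so the patient pays only £10,400 − £1,400 = £9,000.
Insurer pays the balance: £43,970 − £9,000 = £34,970.

£34,970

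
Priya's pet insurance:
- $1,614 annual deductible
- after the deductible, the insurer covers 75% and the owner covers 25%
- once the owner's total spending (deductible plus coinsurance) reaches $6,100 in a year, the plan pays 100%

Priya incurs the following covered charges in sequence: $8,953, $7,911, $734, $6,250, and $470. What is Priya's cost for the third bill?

Claim 1 — $8,953: $1,614 finishes the deductible; $7,339 goes to coinsurance; 25% of $7,339 = $1,834.75. Cost to owner: $3,448.75. OOP to date $3,448.75.
Claim 2 — $7,911: deductible already satisfied, so owner's share is 25% × $7,911 = $1,977.75. Owner pays $1,977.75; OOP now $5,426.50.
Claim 3 — $734: 25% coinsurance on $734 = $183.50. Cost to owner: $183.50. OOP to date $5,610.

$183.50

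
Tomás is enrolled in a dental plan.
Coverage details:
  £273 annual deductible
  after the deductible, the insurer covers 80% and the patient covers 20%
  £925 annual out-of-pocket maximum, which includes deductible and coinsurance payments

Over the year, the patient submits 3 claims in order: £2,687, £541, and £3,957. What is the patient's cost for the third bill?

Claim 1 — £2,687: deductible takes £273, £2,414 remains; patient's 20% is £482.80. Patient pays £755.80; OOP now £755.80.
Claim 2 — £541: deductible already satisfied, so patient's share is 20% × £541 = £108.20. Patient owes £108.20 (running OOP £864).
Claim 3 — £3,957: deductible already satisfied, so patient's share is 20% × £3,957 = £791.40. OOP would hit £1,655.40 > £925, so the cap limits the patient to £925 − £864 = £61.

£61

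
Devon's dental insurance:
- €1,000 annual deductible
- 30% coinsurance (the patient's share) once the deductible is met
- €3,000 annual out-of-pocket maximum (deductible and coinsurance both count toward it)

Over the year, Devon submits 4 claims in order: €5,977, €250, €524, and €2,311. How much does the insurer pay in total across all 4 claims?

#1 (€5,977): €1,000 to deductible, leaving €4,977; patient's 30% is €1,493.10. Patient owes €2,493.10 (running OOP €2,493.10). Insurer: €5,977 − €2,493.10 = €3,483.90.
#2 (€250): deductible met; 30% of €250 = €75. Patient owes €75 (running OOP €2,568.10). Insurer: €250 − €75 = €175.
#3 (€524): deductible already satisfied, so patient's share is 30% × €524 = €157.20. Patient pays €157.20; OOP now €2,725.30. Plan pays €524 − €157.20 = €366.80.
#4 (€2,311): deductible already satisfied, so patient's share is 30% × €2,311 = €693.30. OOP would hit €3,418.60 > €3,000, so the cap limits the patient to €3,000 − €2,725.30 = €274.70. Insurer: €2,311 − €274.70 = €2,036.30.
Insurer total = bills − patient's total = €9,062 − €3,000 = €6,062.

€6,062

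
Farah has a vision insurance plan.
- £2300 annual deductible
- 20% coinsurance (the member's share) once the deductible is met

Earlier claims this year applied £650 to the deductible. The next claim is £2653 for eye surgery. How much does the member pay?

£1850.60

Remaining deductible: £2300 − £650 = £1650.
The remaining £1003 (= £2653 − £1650) moves to coinsurance.
20% of £1003 = £200.60 falls to the member.
That puts the member's cost at £1650 + £200.60 = £1850.60.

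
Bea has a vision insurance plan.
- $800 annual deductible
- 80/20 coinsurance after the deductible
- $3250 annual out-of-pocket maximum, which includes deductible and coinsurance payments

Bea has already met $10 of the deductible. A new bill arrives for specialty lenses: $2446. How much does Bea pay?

$1121.20

$10 of the $800 deductible is already met, leaving $790.
The remaining $1656 (= $2446 − $790) moves to coinsurance.
20% of $1656 = $331.20 falls to the member.
So the member owes $790 + $331.20 = $1121.20 before any cap.
Cumulative spending $10 + $1121.20 = $1131.20 stays under the $3250 maximum.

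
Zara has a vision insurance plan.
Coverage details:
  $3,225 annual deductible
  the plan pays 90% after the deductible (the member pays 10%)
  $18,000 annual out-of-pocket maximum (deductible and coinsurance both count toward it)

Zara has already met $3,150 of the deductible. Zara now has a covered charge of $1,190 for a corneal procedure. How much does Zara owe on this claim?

$186.50

Remaining deductible: $3,225 − $3,150 = $75.
The remaining $1,115 (= $1,190 − $75) moves to coinsurance.
Member's 10% share of $1,115 is $111.50.
That puts the member's cost at $75 + $111.50 = $186.50 before any cap.
Year-to-date out-of-pocket becomes $3,150 + $186.50 = $3,336.50, still under the $18,000 maximum, so no cap applies.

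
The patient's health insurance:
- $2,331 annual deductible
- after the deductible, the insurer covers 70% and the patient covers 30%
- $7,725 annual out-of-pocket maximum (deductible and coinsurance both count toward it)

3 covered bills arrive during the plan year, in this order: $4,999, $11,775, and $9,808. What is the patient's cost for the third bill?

$1,061.10

#1 ($4,999): $2,331 to deductible, leaving $2,668; coinsurance $2,668 × 30% = $800.40. Patient owes $3,131.40 (running OOP $3,131.40).
#2 ($11,775): deductible met; 30% of $11,775 = $3,532.50. Patient owes $3,532.50 (running OOP $6,663.90).
#3 ($9,808): 30% coinsurance on $9,808 = $2,942.40. Adding that to $6,663.90 gives $9,606.30, past the $7,725 cap; patient pays only $7,725 − $6,663.90 = $1,061.10.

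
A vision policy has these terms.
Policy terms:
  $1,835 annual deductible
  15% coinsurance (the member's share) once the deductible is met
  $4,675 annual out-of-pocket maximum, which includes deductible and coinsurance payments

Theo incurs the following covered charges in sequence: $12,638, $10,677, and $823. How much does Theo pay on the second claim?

Claim 1 ($12,638): $1,835 finishes the deductible; $10,803 goes to coinsurance; member's 15% is $1,620.45. Member owes $3,455.45 (running OOP $3,455.45).
Claim 2 ($10,677): deductible already satisfied, so member's share is 15% × $10,677 = $1,601.55. Adding that to $3,455.45 gives $5,057, past the $4,675 cap; member pays only $4,675 − $3,455.45 = $1,219.55.

$1,219.55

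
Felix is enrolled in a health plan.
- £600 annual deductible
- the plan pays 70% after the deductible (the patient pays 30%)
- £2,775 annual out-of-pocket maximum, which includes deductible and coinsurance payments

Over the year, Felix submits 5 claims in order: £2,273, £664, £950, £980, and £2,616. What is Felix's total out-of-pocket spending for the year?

£2,664.90

Claim 1 (£2,273): deductible takes £600, £1,673 remains; 30% of £1,673 = £501.90. Patient owes £1,101.90 (running OOP £1,101.90).
Claim 2 (£664): deductible already satisfied, so patient's share is 30% × £664 = £199.20. Patient pays £199.20; OOP now £1,301.10.
Claim 3 (£950): deductible already satisfied, so patient's share is 30% × £950 = £285. Patient pays £285; OOP now £1,586.10.
Claim 4 (£980): deductible already satisfied, so patient's share is 30% × £980 = £294. Patient pays £294; OOP now £1,880.10.
Claim 5 (£2,616): 30% coinsurance on £2,616 = £784.80. Patient pays £784.80; OOP now £2,664.90.
Summing the patient's payments: £1,101.90 + £199.20 + £285 + £294 + £784.80 = £2,664.90.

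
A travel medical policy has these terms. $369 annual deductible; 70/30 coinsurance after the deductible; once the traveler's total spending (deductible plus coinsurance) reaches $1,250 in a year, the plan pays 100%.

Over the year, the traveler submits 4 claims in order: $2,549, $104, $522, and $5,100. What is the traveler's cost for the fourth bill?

$39.20

Bill 1, $2,549: deductible takes $369, $2,180 remains; 30% of $2,180 = $654. Cost to traveler: $1,023. OOP to date $1,023.
Bill 2, $104: 30% coinsurance on $104 = $31.20. Traveler owes $31.20 (running OOP $1,054.20).
Bill 3, $522: deductible met; 30% of $522 = $156.60. Traveler pays $156.60; OOP now $1,210.80.
Bill 4, $5,100: deductible already satisfied, so traveler's share is 30% × $5,100 = $1,530. That would push OOP to $2,740.80, over the $1,250 cap, so traveler pays $1,250 − $1,210.80 = $39.20.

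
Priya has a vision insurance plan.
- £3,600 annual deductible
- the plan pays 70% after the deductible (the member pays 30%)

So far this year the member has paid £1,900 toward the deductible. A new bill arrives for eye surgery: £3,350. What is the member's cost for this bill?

Remaining deductible: £3,600 − £1,900 = £1,700.
After the £1,700 deductible portion, £3,350 − £1,700 = £1,650 is subject to coinsurance.
Coinsurance: £1,650 × 30% = £495.
That puts the member's cost at £1,700 + £495 = £2,195.

£2,195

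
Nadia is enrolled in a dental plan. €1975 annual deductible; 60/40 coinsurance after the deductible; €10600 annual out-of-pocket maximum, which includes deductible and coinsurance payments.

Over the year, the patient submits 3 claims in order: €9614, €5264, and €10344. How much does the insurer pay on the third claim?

€6880.20

Bill 1, €9614: €1975 finishes the deductible; €7639 goes to coinsurance; patient's 40% is €3055.60. Patient pays €5030.60; OOP now €5030.60. Insurer: €9614 − €5030.60 = €4583.40.
Bill 2, €5264: deductible already satisfied, so patient's share is 40% × €5264 = €2105.60. Patient owes €2105.60 (running OOP €7136.20). Insurer: €5264 − €2105.60 = €3158.40.
Bill 3, €10344: deductible met; 40% of €10344 = €4137.60. Adding that to €7136.20 gives €11273.80, past the €10600 cap; patient pays only €10600 − €7136.20 = €3463.80. Plan pays €10344 − €3463.80 = €6880.20.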